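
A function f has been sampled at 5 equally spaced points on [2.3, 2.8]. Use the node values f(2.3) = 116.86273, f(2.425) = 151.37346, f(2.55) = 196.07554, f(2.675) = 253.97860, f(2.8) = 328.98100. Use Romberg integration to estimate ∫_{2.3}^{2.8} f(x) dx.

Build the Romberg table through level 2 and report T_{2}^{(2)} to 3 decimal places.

102.473

T_{0}^{(0)} (trapezoid, 1 panel, h=0.5000): 111.46093
T_{1}^{(0)} (trapezoid, 2 panels, h=0.2500): 104.74935
T_{2}^{(0)} (trapezoid, 4 panels, h=0.1250): 103.04368
T_{1}^{(1)} = 104.74935 + (104.74935 − 111.46093)/3 = 102.51216
T_{2}^{(1)} = 103.04368 + (103.04368 − 104.74935)/3 = 102.47512
T_{2}^{(2)} = 102.47512 + (102.47512 − 102.51216)/15 = 102.47265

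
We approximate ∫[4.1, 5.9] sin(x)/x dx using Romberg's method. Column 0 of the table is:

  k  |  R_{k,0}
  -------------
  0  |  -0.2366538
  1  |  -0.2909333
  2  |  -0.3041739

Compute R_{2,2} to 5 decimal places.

-0.30856

R_{1,1} = -0.2909333 + (-0.2909333 − (-0.2366538))/3 = -0.3090265
R_{2,1} = -0.3041739 + (-0.3041739 − (-0.2909333))/3 = -0.3085874
R_{2,2} = (16·(-0.3085874) − (-0.3090265)) / 15 = -0.3085581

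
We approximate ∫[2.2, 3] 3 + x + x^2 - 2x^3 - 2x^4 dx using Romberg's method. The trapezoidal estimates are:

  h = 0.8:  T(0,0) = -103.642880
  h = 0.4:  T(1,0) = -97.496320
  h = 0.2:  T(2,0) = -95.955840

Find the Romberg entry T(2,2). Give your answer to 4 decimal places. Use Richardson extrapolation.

Richardson extrapolation on the trapezoidal column (denominator 4−1=3):
T(1,1) = (4·(-97.496320) − (-103.642880)) / 3 = -95.447467
T(2,1) = (4·(-95.955840) − (-97.496320)) / 3 = -95.442347
T(2,2) = -95.442347 + (-95.442347 − (-95.447467))/15 = -95.442006

-95.4420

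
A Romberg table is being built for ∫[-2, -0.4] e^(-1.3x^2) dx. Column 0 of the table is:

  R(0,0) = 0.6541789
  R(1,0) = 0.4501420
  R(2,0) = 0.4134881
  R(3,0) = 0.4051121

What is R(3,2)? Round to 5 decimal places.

0.40239

R(2,1) = (4·0.4134881 − 0.4501420) / 3 = 0.4012701
R(3,1) = 0.4051121 + (0.4051121 − 0.4134881)/3 = 0.4023201
R(3,2) = 0.4023201 + (0.4023201 − 0.4012701)/15 = 0.4023901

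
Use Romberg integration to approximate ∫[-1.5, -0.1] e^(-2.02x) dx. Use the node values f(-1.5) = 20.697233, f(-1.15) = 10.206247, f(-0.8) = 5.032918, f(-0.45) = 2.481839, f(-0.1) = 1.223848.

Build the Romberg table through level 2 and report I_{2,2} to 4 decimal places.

9.6423

I_{0,0} (trapezoid, 1 panel, h=1.4000): 15.344757
I_{1,0} (trapezoid, 2 panels, h=0.7000): 11.195421
I_{2,0} (trapezoid, 4 panels, h=0.3500): 10.038541
I_{1,1} = 11.195421 + (11.195421 − 15.344757)/3 = 9.812309
I_{2,1} = 10.038541 + (10.038541 − 11.195421)/3 = 9.652914
I_{2,2} = 9.652914 + (9.652914 − 9.812309)/15 = 9.642288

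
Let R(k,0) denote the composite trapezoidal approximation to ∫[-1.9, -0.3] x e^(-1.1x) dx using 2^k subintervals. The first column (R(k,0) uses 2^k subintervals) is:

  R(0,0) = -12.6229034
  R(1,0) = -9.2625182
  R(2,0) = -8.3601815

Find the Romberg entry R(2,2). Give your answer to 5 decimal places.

-8.05387

Richardson extrapolation on the trapezoidal column (denominator 4−1=3):
R(1,1) = -9.2625182 + (-9.2625182 − (-12.6229034))/3 = -8.1423898
R(2,1) = -8.3601815 + (-8.3601815 − (-9.2625182))/3 = -8.0594026
R(2,2) = -8.0594026 + (-8.0594026 − (-8.1423898))/15 = -8.0538701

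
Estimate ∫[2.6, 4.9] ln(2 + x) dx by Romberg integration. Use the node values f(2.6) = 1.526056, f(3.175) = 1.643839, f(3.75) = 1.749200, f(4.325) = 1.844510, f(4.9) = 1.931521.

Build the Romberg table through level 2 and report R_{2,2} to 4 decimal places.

4.0076

R_{0,0} (trapezoid, 1 panel, h=2.3000): 3.976214
R_{1,0} (trapezoid, 2 panels, h=1.1500): 3.999687
R_{2,0} (trapezoid, 4 panels, h=0.5750): 4.005644
R_{1,1} = 3.999687 + (3.999687 − 3.976214)/3 = 4.007511
R_{2,1} = 4.005644 + (4.005644 − 3.999687)/3 = 4.007630
R_{2,2} = 4.007630 + (4.007630 − 4.007511)/15 = 4.007638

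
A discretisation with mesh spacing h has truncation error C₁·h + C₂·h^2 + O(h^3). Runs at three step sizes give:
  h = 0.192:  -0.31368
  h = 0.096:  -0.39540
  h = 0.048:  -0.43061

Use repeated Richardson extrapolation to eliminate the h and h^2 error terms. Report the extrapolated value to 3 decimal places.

First eliminate the h term (factor 2^1 = 2):
  B₁ = (2·(-0.39540) − (-0.31368))/1 = -0.47712
  B₂ = (2·(-0.43061) − (-0.39540))/1 = -0.46582
Then eliminate the h^2 term (factor 2^2 = 4):
  (4·(-0.46582) − (-0.47712))/3 = -0.46205

-0.462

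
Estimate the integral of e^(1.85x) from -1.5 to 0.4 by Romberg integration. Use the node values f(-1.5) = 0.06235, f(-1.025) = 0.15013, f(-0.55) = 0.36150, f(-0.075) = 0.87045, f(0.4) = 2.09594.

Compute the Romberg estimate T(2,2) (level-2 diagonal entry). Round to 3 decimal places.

T(0,0) (trapezoid, 1 panel, h=1.9000): 2.05038
T(1,0) (trapezoid, 2 panels, h=0.9500): 1.36861
T(2,0) (trapezoid, 4 panels, h=0.4750): 1.16908
T(1,1) = 1.36861 + (1.36861 − 2.05038)/3 = 1.14135
T(2,1) = 1.16908 + (1.16908 − 1.36861)/3 = 1.10257
T(2,2) = 1.10257 + (1.10257 − 1.14135)/15 = 1.09998

1.100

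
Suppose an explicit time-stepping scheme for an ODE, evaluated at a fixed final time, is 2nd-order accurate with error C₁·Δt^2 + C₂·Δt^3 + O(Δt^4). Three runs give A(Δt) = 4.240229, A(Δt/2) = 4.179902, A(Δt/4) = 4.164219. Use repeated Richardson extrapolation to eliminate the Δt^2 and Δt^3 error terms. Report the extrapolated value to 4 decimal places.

First eliminate the Δt^2 term (factor 2^2 = 4):
  B₁ = (4·4.179902 − 4.240229)/3 = 4.159793
  B₂ = (4·4.164219 − 4.179902)/3 = 4.158991
Then eliminate the Δt^3 term (factor 2^3 = 8):
  (8·4.158991 − 4.159793)/7 = 4.158876

4.1589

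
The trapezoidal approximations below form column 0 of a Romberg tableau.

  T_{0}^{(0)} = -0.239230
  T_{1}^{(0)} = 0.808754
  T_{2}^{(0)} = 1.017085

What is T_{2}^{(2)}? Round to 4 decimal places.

T_{1}^{(1)} = 0.808754 + (0.808754 − (-0.239230))/3 = 1.158082
T_{2}^{(1)} = (4·1.017085 − 0.808754) / 3 = 1.086529
T_{2}^{(2)} = (16·1.086529 − 1.158082) / 15 = 1.081759

1.0818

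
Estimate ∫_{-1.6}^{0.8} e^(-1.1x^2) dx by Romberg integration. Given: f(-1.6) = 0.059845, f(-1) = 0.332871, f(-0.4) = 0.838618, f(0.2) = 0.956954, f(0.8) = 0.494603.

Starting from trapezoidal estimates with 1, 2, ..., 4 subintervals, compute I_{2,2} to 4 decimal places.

1.4725

I_{0,0} (trapezoid, 1 panel, h=2.4000): 0.665338
I_{1,0} (trapezoid, 2 panels, h=1.2000): 1.339010
I_{2,0} (trapezoid, 4 panels, h=0.6000): 1.443400
I_{1,1} = 1.339010 + (1.339010 − 0.665338)/3 = 1.563567
I_{2,1} = 1.443400 + (1.443400 − 1.339010)/3 = 1.478197
I_{2,2} = 1.478197 + (1.478197 − 1.563567)/15 = 1.472506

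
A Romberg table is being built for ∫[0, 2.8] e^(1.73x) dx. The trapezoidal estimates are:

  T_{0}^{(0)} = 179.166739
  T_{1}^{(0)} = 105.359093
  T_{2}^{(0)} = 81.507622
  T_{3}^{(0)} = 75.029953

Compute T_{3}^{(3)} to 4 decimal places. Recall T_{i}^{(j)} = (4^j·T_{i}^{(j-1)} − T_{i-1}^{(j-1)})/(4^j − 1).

72.8210

T_{1}^{(1)} = 105.359093 + (105.359093 − 179.166739)/3 = 80.756544
T_{2}^{(1)} = 81.507622 + (81.507622 − 105.359093)/3 = 73.557132
T_{3}^{(1)} = 75.029953 + (75.029953 − 81.507622)/3 = 72.870730
T_{2}^{(2)} = 73.557132 + (73.557132 − 80.756544)/15 = 73.077171
T_{3}^{(2)} = 72.870730 + (72.870730 − 73.557132)/15 = 72.824970
T_{3}^{(3)} = (64·72.824970 − 73.077171) / 63 = 72.820967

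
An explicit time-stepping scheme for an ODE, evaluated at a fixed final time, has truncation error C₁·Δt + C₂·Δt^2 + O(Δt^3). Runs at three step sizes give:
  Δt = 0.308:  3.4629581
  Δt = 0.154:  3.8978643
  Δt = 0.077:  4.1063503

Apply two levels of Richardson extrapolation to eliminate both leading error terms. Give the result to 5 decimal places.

4.30886

First eliminate the Δt term (factor 2^1 = 2):
  B₁ = (2·3.8978643 − 3.4629581)/1 = 4.3327705
  B₂ = (2·4.1063503 − 3.8978643)/1 = 4.3148363
Then eliminate the Δt^2 term (factor 2^2 = 4):
  (4·4.3148363 − 4.3327705)/3 = 4.3088582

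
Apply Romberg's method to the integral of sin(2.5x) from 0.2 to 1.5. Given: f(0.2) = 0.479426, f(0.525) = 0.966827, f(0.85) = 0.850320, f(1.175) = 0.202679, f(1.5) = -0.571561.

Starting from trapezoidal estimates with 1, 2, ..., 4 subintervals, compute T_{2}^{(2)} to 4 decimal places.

0.6786

T_{0}^{(0)} (trapezoid, 1 panel, h=1.3000): -0.059888
T_{1}^{(0)} (trapezoid, 2 panels, h=0.6500): 0.522764
T_{2}^{(0)} (trapezoid, 4 panels, h=0.3250): 0.641472
T_{1}^{(1)} = 0.522764 + (0.522764 − (-0.059888))/3 = 0.716981
T_{2}^{(1)} = 0.641472 + (0.641472 − 0.522764)/3 = 0.681041
T_{2}^{(2)} = 0.681041 + (0.681041 − 0.716981)/15 = 0.678645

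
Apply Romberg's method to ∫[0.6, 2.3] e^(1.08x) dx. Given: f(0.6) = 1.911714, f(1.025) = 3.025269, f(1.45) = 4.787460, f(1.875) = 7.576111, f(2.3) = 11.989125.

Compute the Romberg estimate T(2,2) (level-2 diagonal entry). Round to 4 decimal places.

T(0,0) (trapezoid, 1 panel, h=1.7000): 11.815713
T(1,0) (trapezoid, 2 panels, h=0.8500): 9.977198
T(2,0) (trapezoid, 4 panels, h=0.4250): 9.494185
T(1,1) = 9.977198 + (9.977198 − 11.815713)/3 = 9.364360
T(2,1) = 9.494185 + (9.494185 − 9.977198)/3 = 9.333181
T(2,2) = 9.333181 + (9.333181 − 9.364360)/15 = 9.331102

9.3311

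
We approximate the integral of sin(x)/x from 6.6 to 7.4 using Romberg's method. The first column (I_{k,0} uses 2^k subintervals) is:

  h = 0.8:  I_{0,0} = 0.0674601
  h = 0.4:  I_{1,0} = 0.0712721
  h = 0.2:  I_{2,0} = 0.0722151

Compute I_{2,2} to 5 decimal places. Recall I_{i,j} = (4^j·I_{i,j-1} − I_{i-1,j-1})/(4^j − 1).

0.07253

I_{1,1} = 0.0712721 + (0.0712721 − 0.0674601)/3 = 0.0725428
I_{2,1} = (4·0.0722151 − 0.0712721) / 3 = 0.0725294
I_{2,2} = 0.0725294 + (0.0725294 − 0.0725428)/15 = 0.0725285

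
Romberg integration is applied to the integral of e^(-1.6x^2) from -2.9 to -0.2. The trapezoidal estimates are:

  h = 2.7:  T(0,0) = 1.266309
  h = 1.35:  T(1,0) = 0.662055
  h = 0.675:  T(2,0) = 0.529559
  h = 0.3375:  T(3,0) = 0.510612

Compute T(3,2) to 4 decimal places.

0.5056

Richardson extrapolation on the trapezoidal column (denominator 4−1=3):
T(2,1) = (4·0.529559 − 0.662055) / 3 = 0.485394
T(3,1) = (4·0.510612 − 0.529559) / 3 = 0.504296
T(3,2) = 0.504296 + (0.504296 − 0.485394)/15 = 0.505556
(Column j=1 coincides with Simpson's rule on the same nodes.)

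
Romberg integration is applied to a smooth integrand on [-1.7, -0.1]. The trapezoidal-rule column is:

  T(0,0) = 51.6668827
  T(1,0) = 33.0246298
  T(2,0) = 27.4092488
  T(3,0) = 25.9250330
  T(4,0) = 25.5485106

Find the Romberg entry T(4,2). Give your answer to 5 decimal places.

Richardson extrapolation on the trapezoidal column (denominator 4−1=3):
T(3,1) = (4·25.9250330 − 27.4092488) / 3 = 25.4302944
T(4,1) = (4·25.5485106 − 25.9250330) / 3 = 25.4230031
T(4,2) = (16·25.4230031 − 25.4302944) / 15 = 25.4225170

25.42252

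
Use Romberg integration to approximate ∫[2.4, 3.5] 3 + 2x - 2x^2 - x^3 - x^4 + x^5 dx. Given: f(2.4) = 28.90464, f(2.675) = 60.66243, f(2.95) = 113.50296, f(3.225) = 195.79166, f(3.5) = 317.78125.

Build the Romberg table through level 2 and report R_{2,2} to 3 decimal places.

R_{0,0} (trapezoid, 1 panel, h=1.1000): 190.67724
R_{1,0} (trapezoid, 2 panels, h=0.5500): 157.76525
R_{2,0} (trapezoid, 4 panels, h=0.2750): 149.40750
R_{1,1} = 157.76525 + (157.76525 − 190.67724)/3 = 146.79459
R_{2,1} = 149.40750 + (149.40750 − 157.76525)/3 = 146.62158
R_{2,2} = 146.62158 + (146.62158 − 146.79459)/15 = 146.61005

146.610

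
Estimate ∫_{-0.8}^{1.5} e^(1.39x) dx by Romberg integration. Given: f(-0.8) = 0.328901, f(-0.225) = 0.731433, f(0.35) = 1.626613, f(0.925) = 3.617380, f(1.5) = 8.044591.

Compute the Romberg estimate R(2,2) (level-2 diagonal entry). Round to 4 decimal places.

R(0,0) (trapezoid, 1 panel, h=2.3000): 9.629516
R(1,0) (trapezoid, 2 panels, h=1.1500): 6.685363
R(2,0) (trapezoid, 4 panels, h=0.5750): 5.843249
R(1,1) = 6.685363 + (6.685363 − 9.629516)/3 = 5.703979
R(2,1) = 5.843249 + (5.843249 − 6.685363)/3 = 5.562544
R(2,2) = 5.562544 + (5.562544 − 5.703979)/15 = 5.553115

5.5531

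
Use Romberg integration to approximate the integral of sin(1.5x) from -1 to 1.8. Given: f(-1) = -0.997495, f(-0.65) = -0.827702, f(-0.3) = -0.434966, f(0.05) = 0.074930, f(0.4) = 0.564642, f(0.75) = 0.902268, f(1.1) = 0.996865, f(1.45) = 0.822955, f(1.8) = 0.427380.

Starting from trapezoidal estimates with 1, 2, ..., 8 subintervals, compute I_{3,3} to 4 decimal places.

0.6499

I_{0,0} (trapezoid, 1 panel, h=2.8000): -0.798161
I_{1,0} (trapezoid, 2 panels, h=1.4000): 0.391418
I_{2,0} (trapezoid, 4 panels, h=0.7000): 0.589038
I_{3,0} (trapezoid, 8 panels, h=0.3500): 0.634877
I_{1,1} = 0.391418 + (0.391418 − (-0.798161))/3 = 0.787944
I_{2,1} = 0.589038 + (0.589038 − 0.391418)/3 = 0.654911
I_{3,1} = 0.634877 + (0.634877 − 0.589038)/3 = 0.650157
I_{2,2} = 0.654911 + (0.654911 − 0.787944)/15 = 0.646042
I_{3,2} = 0.650157 + (0.650157 − 0.654911)/15 = 0.649840
I_{3,3} = 0.649840 + (0.649840 − 0.646042)/63 = 0.649900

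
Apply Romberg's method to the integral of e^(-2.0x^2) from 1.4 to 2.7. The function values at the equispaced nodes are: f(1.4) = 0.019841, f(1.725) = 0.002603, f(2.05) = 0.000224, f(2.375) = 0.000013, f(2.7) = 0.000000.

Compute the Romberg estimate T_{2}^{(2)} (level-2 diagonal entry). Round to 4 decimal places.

0.0033

T_{0}^{(0)} (trapezoid, 1 panel, h=1.3000): 0.012897
T_{1}^{(0)} (trapezoid, 2 panels, h=0.6500): 0.006594
T_{2}^{(0)} (trapezoid, 4 panels, h=0.3250): 0.004147
T_{1}^{(1)} = 0.006594 + (0.006594 − 0.012897)/3 = 0.004493
T_{2}^{(1)} = 0.004147 + (0.004147 − 0.006594)/3 = 0.003331
T_{2}^{(2)} = 0.003331 + (0.003331 − 0.004493)/15 = 0.003254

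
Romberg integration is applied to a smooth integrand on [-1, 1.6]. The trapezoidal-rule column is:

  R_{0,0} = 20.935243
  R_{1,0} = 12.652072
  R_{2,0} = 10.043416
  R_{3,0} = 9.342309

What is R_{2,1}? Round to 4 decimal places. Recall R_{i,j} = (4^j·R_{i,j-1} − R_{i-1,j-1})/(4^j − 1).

9.1739

R_{2,1} = 10.043416 + (10.043416 − 12.652072)/3 = 9.173864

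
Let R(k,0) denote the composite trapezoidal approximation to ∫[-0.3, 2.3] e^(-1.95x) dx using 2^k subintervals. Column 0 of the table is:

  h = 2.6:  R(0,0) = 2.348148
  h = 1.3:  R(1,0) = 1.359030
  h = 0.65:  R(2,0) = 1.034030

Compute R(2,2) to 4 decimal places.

R(1,1) = 1.359030 + (1.359030 − 2.348148)/3 = 1.029324
R(2,1) = (4·1.034030 − 1.359030) / 3 = 0.925697
R(2,2) = (16·0.925697 − 1.029324) / 15 = 0.918789

0.9188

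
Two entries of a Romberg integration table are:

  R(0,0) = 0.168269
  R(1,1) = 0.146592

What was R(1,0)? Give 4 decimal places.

From R(1,1) = (4·R(1,0) − R(0,0))/3, solve for R(1,0):
4·R(1,0) = 3·0.146592 + 0.168269 = 0.608045
R(1,0) = 0.152011

0.1520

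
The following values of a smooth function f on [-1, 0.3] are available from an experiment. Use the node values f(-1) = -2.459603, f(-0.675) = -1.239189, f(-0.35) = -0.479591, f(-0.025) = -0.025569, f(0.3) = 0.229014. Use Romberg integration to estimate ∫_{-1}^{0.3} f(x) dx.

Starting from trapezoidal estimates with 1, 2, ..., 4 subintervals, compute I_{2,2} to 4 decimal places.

-0.8933

I_{0,0} (trapezoid, 1 panel, h=1.3000): -1.449883
I_{1,0} (trapezoid, 2 panels, h=0.6500): -1.036676
I_{2,0} (trapezoid, 4 panels, h=0.3250): -0.929384
I_{1,1} = -1.036676 + (-1.036676 − (-1.449883))/3 = -0.898940
I_{2,1} = -0.929384 + (-0.929384 − (-1.036676))/3 = -0.893620
I_{2,2} = -0.893620 + (-0.893620 − (-0.898940))/15 = -0.893265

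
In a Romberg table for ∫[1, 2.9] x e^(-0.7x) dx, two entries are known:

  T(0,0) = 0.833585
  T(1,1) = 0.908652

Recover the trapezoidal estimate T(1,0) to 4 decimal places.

0.8899

From T(1,1) = (4·T(1,0) − T(0,0))/3, solve for T(1,0):
4·T(1,0) = 3·0.908652 + 0.833585 = 3.559541
T(1,0) = 0.889885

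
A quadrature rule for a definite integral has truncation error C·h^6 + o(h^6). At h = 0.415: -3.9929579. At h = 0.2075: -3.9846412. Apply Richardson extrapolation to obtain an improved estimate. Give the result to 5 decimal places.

-3.98451

The leading error scales as h^6; refining by a factor of 2 reduces it by 2^6 = 64.
Extrapolated value = (64·A(h/2) − A(h)) / (64 − 1)
= (64·(-3.9846412) − (-3.9929579)) / 63
= -251.0240789 / 63 = -3.9845092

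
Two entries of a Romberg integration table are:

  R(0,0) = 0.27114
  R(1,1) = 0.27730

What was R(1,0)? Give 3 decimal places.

From R(1,1) = (4·R(1,0) − R(0,0))/3, solve for R(1,0):
4·R(1,0) = 3·0.27730 + 0.27114 = 1.10304
R(1,0) = 0.27576

0.276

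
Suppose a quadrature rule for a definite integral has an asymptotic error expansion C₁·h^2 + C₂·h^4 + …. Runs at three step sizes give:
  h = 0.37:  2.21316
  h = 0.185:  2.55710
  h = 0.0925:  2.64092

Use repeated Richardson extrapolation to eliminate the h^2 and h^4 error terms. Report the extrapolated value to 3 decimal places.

First eliminate the h^2 term (factor 2^2 = 4):
  B₁ = (4·2.55710 − 2.21316)/3 = 2.67175
  B₂ = (4·2.64092 − 2.55710)/3 = 2.66886
Then eliminate the h^4 term (factor 2^4 = 16):
  (16·2.66886 − 2.67175)/15 = 2.66867

2.669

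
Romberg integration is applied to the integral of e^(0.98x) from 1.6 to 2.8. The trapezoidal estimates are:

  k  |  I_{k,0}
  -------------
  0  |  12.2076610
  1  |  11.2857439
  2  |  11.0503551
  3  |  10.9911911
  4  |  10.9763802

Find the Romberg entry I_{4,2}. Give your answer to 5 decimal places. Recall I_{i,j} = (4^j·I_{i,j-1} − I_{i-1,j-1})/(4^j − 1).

I_{3,1} = (4·10.9911911 − 11.0503551) / 3 = 10.9714698
I_{4,1} = (4·10.9763802 − 10.9911911) / 3 = 10.9714432
I_{4,2} = 10.9714432 + (10.9714432 − 10.9714698)/15 = 10.9714414
(Column j=1 coincides with Simpson's rule on the same nodes.)

10.97144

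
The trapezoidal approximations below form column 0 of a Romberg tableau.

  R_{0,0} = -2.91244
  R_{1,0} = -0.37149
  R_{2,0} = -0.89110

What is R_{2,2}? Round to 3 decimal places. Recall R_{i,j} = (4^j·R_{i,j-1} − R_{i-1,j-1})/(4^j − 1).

-1.167

R_{1,1} = (4·(-0.37149) − (-2.91244)) / 3 = 0.47549
R_{2,1} = (4·(-0.89110) − (-0.37149)) / 3 = -1.06430
R_{2,2} = -1.06430 + (-1.06430 − 0.47549)/15 = -1.16695
(Column j=1 coincides with Simpson's rule on the same nodes.)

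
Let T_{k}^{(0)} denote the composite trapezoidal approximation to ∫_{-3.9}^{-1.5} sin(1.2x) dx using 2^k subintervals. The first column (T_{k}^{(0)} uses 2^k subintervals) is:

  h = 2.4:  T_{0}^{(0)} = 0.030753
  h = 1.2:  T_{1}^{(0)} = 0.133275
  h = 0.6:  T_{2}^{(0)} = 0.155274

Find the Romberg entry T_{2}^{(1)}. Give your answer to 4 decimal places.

Richardson extrapolation on the trapezoidal column (denominator 4−1=3):
T_{2}^{(1)} = (4·0.155274 − 0.133275) / 3 = 0.162607

0.1626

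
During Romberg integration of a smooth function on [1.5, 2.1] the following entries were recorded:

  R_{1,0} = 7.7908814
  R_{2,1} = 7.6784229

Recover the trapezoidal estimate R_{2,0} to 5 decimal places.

7.70654

From R_{2,1} = (4·R_{2,0} − R_{1,0})/3, solve for R_{2,0}:
4·R_{2,0} = 3·7.6784229 + 7.7908814 = 30.8261501
R_{2,0} = 7.7065375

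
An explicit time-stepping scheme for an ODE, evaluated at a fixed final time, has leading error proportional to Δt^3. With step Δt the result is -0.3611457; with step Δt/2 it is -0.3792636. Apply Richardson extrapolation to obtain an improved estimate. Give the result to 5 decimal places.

-0.38185

The leading error scales as Δt^3; refining by a factor of 2 reduces it by 2^3 = 8.
Extrapolated value = (8·A(Δt/2) − A(Δt)) / (8 − 1)
= (8·(-0.3792636) − (-0.3611457)) / 7
= -2.6729631 / 7 = -0.3818519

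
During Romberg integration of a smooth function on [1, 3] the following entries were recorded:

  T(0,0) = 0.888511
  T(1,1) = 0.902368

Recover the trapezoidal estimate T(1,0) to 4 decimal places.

0.8989

From T(1,1) = (4·T(1,0) − T(0,0))/3, solve for T(1,0):
4·T(1,0) = 3·0.902368 + 0.888511 = 3.595615
T(1,0) = 0.898904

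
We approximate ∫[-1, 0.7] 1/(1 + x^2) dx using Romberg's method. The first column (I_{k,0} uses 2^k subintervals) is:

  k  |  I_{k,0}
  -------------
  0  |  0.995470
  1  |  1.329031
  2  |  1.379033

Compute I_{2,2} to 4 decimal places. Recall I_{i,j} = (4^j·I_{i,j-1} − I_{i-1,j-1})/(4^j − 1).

1.3927

Richardson extrapolation on the trapezoidal column (denominator 4−1=3):
I_{1,1} = (4·1.329031 − 0.995470) / 3 = 1.440218
I_{2,1} = (4·1.379033 − 1.329031) / 3 = 1.395700
I_{2,2} = 1.395700 + (1.395700 − 1.440218)/15 = 1.392732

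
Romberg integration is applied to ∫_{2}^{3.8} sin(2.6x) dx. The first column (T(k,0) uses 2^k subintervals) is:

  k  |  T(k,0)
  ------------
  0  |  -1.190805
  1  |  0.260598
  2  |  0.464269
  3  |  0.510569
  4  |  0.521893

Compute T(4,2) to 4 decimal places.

Richardson extrapolation on the trapezoidal column (denominator 4−1=3):
T(3,1) = (4·0.510569 − 0.464269) / 3 = 0.526002
T(4,1) = 0.521893 + (0.521893 − 0.510569)/3 = 0.525668
T(4,2) = (16·0.525668 − 0.526002) / 15 = 0.525646

0.5256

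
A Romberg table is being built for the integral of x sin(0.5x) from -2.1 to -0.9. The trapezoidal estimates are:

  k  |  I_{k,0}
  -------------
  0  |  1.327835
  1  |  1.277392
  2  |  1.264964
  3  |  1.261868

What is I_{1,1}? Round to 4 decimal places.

Richardson extrapolation on the trapezoidal column (denominator 4−1=3):
I_{1,1} = (4·1.277392 − 1.327835) / 3 = 1.260578

1.2606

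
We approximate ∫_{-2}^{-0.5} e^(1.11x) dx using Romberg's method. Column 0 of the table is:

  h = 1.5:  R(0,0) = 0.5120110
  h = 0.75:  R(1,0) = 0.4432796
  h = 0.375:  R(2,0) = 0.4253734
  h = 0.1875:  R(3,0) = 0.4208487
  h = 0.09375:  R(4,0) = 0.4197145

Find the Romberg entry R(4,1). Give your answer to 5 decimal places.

0.41934

R(4,1) = 0.4197145 + (0.4197145 − 0.4208487)/3 = 0.4193364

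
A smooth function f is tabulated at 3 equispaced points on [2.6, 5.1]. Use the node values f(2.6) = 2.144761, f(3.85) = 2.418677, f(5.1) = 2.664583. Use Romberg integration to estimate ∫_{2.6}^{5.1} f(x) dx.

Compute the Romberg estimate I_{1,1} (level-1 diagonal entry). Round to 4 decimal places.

6.0350

I_{0,0} (trapezoid, 1 panel, h=2.5000): 6.011680
I_{1,0} (trapezoid, 2 panels, h=1.2500): 6.029186
I_{1,1} = 6.029186 + (6.029186 − 6.011680)/3 = 6.035021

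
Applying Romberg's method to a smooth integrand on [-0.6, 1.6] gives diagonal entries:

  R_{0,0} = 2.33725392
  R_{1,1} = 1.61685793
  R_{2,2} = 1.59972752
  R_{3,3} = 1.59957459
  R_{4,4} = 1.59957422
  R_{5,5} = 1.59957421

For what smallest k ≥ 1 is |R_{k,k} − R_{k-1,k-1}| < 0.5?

k = 2

|R_{1,1} − R_{0,0}| = 0.72039599 ≥ 0.5
|R_{2,2} − R_{1,1}| = 0.01713041 < 0.5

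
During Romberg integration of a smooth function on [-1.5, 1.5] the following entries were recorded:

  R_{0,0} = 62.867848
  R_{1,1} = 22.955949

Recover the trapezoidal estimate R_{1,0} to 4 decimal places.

32.9339

From R_{1,1} = (4·R_{1,0} − R_{0,0})/3, solve for R_{1,0}:
4·R_{1,0} = 3·22.955949 + 62.867848 = 131.735695
R_{1,0} = 32.933924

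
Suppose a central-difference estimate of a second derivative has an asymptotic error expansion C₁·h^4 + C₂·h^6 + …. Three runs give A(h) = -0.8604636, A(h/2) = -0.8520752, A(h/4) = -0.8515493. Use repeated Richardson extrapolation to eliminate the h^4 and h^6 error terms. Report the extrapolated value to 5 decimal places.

First eliminate the h^4 term (factor 2^4 = 16):
  B₁ = (16·(-0.8520752) − (-0.8604636))/15 = -0.8515160
  B₂ = (16·(-0.8515493) − (-0.8520752))/15 = -0.8515142
Then eliminate the h^6 term (factor 2^6 = 64):
  (64·(-0.8515142) − (-0.8515160))/63 = -0.8515142

-0.85151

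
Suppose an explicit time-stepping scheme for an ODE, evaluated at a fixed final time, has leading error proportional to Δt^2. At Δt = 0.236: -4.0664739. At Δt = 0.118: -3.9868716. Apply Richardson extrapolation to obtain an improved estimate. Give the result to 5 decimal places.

-3.96034

The leading error scales as Δt^2; refining by a factor of 2 reduces it by 2^2 = 4.
Extrapolated value = (4·A(Δt/2) − A(Δt)) / (4 − 1)
= (4·(-3.9868716) − (-4.0664739)) / 3
= -11.8810125 / 3 = -3.9603375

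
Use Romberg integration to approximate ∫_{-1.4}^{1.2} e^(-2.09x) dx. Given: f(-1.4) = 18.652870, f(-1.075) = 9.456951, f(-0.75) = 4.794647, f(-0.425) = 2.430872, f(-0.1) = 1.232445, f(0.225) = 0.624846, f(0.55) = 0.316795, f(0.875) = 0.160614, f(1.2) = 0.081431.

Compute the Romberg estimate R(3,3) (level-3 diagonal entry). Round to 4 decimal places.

8.8865

R(0,0) (trapezoid, 1 panel, h=2.6000): 24.354591
R(1,0) (trapezoid, 2 panels, h=1.3000): 13.779474
R(2,0) (trapezoid, 4 panels, h=0.6500): 10.212174
R(3,0) (trapezoid, 8 panels, h=0.3250): 9.224904
R(1,1) = 13.779474 + (13.779474 − 24.354591)/3 = 10.254435
R(2,1) = 10.212174 + (10.212174 − 13.779474)/3 = 9.023074
R(3,1) = 9.224904 + (9.224904 − 10.212174)/3 = 8.895814
R(2,2) = 9.023074 + (9.023074 − 10.254435)/15 = 8.940983
R(3,2) = 8.895814 + (8.895814 − 9.023074)/15 = 8.887330
R(3,3) = 8.887330 + (8.887330 − 8.940983)/63 = 8.886478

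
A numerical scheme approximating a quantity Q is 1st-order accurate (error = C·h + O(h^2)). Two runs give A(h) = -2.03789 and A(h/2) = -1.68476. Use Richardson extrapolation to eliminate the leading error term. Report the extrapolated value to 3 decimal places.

-1.332

The leading error scales as h; refining by a factor of 2 reduces it by 2^1 = 2.
Extrapolated value = (2·A(h/2) − A(h)) / (2 − 1)
= (2·(-1.68476) − (-2.03789)) / 1
= -1.33163 / 1 = -1.33163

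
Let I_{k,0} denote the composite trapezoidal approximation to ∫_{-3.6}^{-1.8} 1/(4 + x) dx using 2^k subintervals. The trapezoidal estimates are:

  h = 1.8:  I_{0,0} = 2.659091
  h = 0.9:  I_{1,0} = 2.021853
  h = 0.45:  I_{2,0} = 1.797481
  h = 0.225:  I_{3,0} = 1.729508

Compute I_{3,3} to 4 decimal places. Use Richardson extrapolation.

I_{1,1} = (4·2.021853 − 2.659091) / 3 = 1.809440
I_{2,1} = (4·1.797481 − 2.021853) / 3 = 1.722690
I_{3,1} = 1.729508 + (1.729508 − 1.797481)/3 = 1.706850
I_{2,2} = 1.722690 + (1.722690 − 1.809440)/15 = 1.716907
I_{3,2} = (16·1.706850 − 1.722690) / 15 = 1.705794
I_{3,3} = (64·1.705794 − 1.716907) / 63 = 1.705618

1.7056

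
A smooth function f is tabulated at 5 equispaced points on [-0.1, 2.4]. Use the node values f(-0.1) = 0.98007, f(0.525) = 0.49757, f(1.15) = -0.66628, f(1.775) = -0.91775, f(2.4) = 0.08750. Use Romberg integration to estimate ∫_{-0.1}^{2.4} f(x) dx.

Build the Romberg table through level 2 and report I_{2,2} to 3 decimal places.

-0.388

I_{0,0} (trapezoid, 1 panel, h=2.5000): 1.33446
I_{1,0} (trapezoid, 2 panels, h=1.2500): -0.16562
I_{2,0} (trapezoid, 4 panels, h=0.6250): -0.34542
I_{1,1} = -0.16562 + (-0.16562 − 1.33446)/3 = -0.66565
I_{2,1} = -0.34542 + (-0.34542 − (-0.16562))/3 = -0.40535
I_{2,2} = -0.40535 + (-0.40535 − (-0.66565))/15 = -0.38800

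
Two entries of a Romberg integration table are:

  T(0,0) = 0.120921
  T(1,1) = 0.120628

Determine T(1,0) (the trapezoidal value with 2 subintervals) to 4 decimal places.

From T(1,1) = (4·T(1,0) − T(0,0))/3, solve for T(1,0):
4·T(1,0) = 3·0.120628 + 0.120921 = 0.482805
T(1,0) = 0.120701

0.1207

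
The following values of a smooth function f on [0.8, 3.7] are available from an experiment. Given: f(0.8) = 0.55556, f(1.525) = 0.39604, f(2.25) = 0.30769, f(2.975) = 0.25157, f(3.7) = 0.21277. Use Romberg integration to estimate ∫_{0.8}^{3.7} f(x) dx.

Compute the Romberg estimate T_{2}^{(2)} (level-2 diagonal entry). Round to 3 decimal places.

T_{0}^{(0)} (trapezoid, 1 panel, h=2.9000): 1.11408
T_{1}^{(0)} (trapezoid, 2 panels, h=1.4500): 1.00319
T_{2}^{(0)} (trapezoid, 4 panels, h=0.7250): 0.97111
T_{1}^{(1)} = 1.00319 + (1.00319 − 1.11408)/3 = 0.96623
T_{2}^{(1)} = 0.97111 + (0.97111 − 1.00319)/3 = 0.96042
T_{2}^{(2)} = 0.96042 + (0.96042 − 0.96623)/15 = 0.96003

0.960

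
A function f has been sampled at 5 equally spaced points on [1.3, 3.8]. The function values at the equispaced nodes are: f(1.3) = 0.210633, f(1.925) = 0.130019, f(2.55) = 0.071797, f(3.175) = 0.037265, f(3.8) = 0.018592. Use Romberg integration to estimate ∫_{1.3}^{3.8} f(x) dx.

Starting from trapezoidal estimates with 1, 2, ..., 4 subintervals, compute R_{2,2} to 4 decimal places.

R_{0,0} (trapezoid, 1 panel, h=2.5000): 0.286531
R_{1,0} (trapezoid, 2 panels, h=1.2500): 0.233012
R_{2,0} (trapezoid, 4 panels, h=0.6250): 0.221058
R_{1,1} = 0.233012 + (0.233012 − 0.286531)/3 = 0.215172
R_{2,1} = 0.221058 + (0.221058 − 0.233012)/3 = 0.217073
R_{2,2} = 0.217073 + (0.217073 − 0.215172)/15 = 0.217200

0.2172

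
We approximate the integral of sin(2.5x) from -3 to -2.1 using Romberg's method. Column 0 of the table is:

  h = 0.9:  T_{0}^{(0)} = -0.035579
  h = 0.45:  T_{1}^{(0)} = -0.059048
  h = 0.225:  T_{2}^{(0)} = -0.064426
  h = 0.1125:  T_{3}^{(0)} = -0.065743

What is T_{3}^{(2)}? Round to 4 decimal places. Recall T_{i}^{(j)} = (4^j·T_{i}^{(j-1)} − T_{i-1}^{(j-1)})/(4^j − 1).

Richardson extrapolation on the trapezoidal column (denominator 4−1=3):
T_{2}^{(1)} = -0.064426 + (-0.064426 − (-0.059048))/3 = -0.066219
T_{3}^{(1)} = -0.065743 + (-0.065743 − (-0.064426))/3 = -0.066182
T_{3}^{(2)} = (16·(-0.066182) − (-0.066219)) / 15 = -0.066180

-0.0662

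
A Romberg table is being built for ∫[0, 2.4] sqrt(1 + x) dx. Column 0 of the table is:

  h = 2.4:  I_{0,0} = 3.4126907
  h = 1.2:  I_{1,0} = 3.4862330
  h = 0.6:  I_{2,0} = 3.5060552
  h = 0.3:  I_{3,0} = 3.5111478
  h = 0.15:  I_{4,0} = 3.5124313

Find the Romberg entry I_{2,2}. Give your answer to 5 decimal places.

Richardson extrapolation on the trapezoidal column (denominator 4−1=3):
I_{1,1} = 3.4862330 + (3.4862330 − 3.4126907)/3 = 3.5107471
I_{2,1} = (4·3.5060552 − 3.4862330) / 3 = 3.5126626
I_{2,2} = (16·3.5126626 − 3.5107471) / 15 = 3.5127903
(Column j=1 coincides with Simpson's rule on the same nodes.)

3.51279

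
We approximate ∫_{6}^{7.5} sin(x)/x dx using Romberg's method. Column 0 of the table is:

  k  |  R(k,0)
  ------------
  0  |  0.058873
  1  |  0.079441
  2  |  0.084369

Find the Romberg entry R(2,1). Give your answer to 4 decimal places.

0.0860

Richardson extrapolation on the trapezoidal column (denominator 4−1=3):
R(2,1) = 0.084369 + (0.084369 − 0.079441)/3 = 0.086012
(Column j=1 coincides with Simpson's rule on the same nodes.)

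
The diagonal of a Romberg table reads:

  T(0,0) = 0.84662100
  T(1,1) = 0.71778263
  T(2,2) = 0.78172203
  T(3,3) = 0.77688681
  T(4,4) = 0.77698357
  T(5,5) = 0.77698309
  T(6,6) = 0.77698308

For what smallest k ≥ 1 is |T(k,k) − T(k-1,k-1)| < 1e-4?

k = 4

|T(1,1) − T(0,0)| = 0.12883837 ≥ 1e-4
|T(2,2) − T(1,1)| = 0.06393940 ≥ 1e-4
|T(3,3) − T(2,2)| = 0.00483522 ≥ 1e-4
|T(4,4) − T(3,3)| = 0.00009676 < 1e-4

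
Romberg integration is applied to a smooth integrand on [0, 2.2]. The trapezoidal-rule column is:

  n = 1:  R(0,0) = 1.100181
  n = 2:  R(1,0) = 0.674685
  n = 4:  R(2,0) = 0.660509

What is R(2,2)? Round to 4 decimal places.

0.6640

R(1,1) = 0.674685 + (0.674685 − 1.100181)/3 = 0.532853
R(2,1) = 0.660509 + (0.660509 − 0.674685)/3 = 0.655784
R(2,2) = 0.655784 + (0.655784 − 0.532853)/15 = 0.663979
(Column j=1 coincides with Simpson's rule on the same nodes.)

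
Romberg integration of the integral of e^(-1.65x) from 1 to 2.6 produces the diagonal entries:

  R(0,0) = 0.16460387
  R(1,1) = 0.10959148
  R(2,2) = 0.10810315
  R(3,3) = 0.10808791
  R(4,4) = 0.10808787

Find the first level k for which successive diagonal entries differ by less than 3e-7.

|R(1,1) − R(0,0)| = 0.05501239 ≥ 3e-7
|R(2,2) − R(1,1)| = 0.00148833 ≥ 3e-7
|R(3,3) − R(2,2)| = 0.00001524 ≥ 3e-7
|R(4,4) − R(3,3)| = 0.00000004 < 3e-7

k = 4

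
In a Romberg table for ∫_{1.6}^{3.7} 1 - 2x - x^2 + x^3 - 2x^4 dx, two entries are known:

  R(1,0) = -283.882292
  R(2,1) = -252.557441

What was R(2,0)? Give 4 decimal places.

From R(2,1) = (4·R(2,0) − R(1,0))/3, solve for R(2,0):
4·R(2,0) = 3·(-252.557441) + (-283.882292) = -1041.554615
R(2,0) = -260.388654

-260.3887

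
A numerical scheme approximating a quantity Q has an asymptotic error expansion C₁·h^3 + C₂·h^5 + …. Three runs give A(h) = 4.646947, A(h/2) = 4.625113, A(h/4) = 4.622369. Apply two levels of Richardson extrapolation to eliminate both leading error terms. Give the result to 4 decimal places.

First eliminate the h^3 term (factor 2^3 = 8):
  B₁ = (8·4.625113 − 4.646947)/7 = 4.621994
  B₂ = (8·4.622369 − 4.625113)/7 = 4.621977
Then eliminate the h^5 term (factor 2^5 = 32):
  (32·4.621977 − 4.621994)/31 = 4.621976

4.6220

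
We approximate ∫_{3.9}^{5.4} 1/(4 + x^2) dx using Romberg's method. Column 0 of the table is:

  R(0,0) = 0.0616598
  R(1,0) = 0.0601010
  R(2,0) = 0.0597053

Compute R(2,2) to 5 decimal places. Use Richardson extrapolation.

0.05957

R(1,1) = 0.0601010 + (0.0601010 − 0.0616598)/3 = 0.0595814
R(2,1) = (4·0.0597053 − 0.0601010) / 3 = 0.0595734
R(2,2) = 0.0595734 + (0.0595734 − 0.0595814)/15 = 0.0595729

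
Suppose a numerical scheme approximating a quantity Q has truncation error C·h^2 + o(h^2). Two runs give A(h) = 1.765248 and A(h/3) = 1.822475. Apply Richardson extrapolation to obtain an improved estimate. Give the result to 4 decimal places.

1.8296

Extrapolated value = (9·A(h/3) − A(h)) / (9 − 1)
= (9·1.822475 − 1.765248) / 8
= 14.637027 / 8 = 1.829628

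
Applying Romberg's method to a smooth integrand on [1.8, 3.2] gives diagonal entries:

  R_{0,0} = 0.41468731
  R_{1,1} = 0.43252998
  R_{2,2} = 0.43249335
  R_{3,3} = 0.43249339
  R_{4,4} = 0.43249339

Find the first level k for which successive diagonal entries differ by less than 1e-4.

|R_{1,1} − R_{0,0}| = 0.01784267 ≥ 1e-4
|R_{2,2} − R_{1,1}| = 0.00003663 < 1e-4

k = 2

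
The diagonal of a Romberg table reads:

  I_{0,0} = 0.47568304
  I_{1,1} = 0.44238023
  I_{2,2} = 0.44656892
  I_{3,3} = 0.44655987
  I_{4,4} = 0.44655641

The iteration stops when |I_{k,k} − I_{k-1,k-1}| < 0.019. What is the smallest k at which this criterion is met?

|I_{1,1} − I_{0,0}| = 0.03330281 ≥ 0.019
|I_{2,2} − I_{1,1}| = 0.00418869 < 0.019

k = 2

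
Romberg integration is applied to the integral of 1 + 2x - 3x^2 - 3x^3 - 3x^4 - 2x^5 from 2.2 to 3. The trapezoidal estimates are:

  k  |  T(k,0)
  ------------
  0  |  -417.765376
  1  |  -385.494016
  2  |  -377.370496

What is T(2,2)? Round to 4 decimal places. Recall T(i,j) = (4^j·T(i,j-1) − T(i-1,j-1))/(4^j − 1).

T(1,1) = (4·(-385.494016) − (-417.765376)) / 3 = -374.736896
T(2,1) = -377.370496 + (-377.370496 − (-385.494016))/3 = -374.662656
T(2,2) = (16·(-374.662656) − (-374.736896)) / 15 = -374.657707

-374.6577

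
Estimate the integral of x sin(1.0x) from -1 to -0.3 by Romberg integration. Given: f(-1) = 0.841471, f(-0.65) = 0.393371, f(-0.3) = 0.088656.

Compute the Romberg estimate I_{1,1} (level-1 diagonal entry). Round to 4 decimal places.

I_{0,0} (trapezoid, 1 panel, h=0.7000): 0.325544
I_{1,0} (trapezoid, 2 panels, h=0.3500): 0.300452
I_{1,1} = 0.300452 + (0.300452 − 0.325544)/3 = 0.292088

0.2921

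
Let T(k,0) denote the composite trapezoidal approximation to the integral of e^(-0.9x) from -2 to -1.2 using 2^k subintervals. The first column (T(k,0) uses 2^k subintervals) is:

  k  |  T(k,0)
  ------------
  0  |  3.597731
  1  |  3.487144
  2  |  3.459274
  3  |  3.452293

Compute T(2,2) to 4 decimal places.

3.4500

Richardson extrapolation on the trapezoidal column (denominator 4−1=3):
T(1,1) = (4·3.487144 − 3.597731) / 3 = 3.450282
T(2,1) = (4·3.459274 − 3.487144) / 3 = 3.449984
T(2,2) = 3.449984 + (3.449984 − 3.450282)/15 = 3.449964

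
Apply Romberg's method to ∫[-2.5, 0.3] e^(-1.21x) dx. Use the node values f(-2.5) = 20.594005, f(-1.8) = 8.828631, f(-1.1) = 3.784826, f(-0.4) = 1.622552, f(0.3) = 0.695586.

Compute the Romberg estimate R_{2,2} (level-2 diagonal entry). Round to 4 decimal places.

16.4541

R_{0,0} (trapezoid, 1 panel, h=2.8000): 29.805427
R_{1,0} (trapezoid, 2 panels, h=1.4000): 20.201470
R_{2,0} (trapezoid, 4 panels, h=0.7000): 17.416563
R_{1,1} = 20.201470 + (20.201470 − 29.805427)/3 = 17.000151
R_{2,1} = 17.416563 + (17.416563 − 20.201470)/3 = 16.488261
R_{2,2} = 16.488261 + (16.488261 − 17.000151)/15 = 16.454135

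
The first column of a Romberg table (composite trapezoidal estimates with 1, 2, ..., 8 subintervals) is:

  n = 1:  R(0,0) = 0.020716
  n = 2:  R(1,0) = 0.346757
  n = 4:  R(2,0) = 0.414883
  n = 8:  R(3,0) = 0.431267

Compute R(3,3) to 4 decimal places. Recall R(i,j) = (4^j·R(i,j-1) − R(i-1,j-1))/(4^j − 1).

0.4367

Richardson extrapolation on the trapezoidal column (denominator 4−1=3):
R(1,1) = 0.346757 + (0.346757 − 0.020716)/3 = 0.455437
R(2,1) = (4·0.414883 − 0.346757) / 3 = 0.437592
R(3,1) = 0.431267 + (0.431267 − 0.414883)/3 = 0.436728
R(2,2) = (16·0.437592 − 0.455437) / 15 = 0.436402
R(3,2) = 0.436728 + (0.436728 − 0.437592)/15 = 0.436670
R(3,3) = 0.436670 + (0.436670 − 0.436402)/63 = 0.436674
(Column j=1 coincides with Simpson's rule on the same nodes.)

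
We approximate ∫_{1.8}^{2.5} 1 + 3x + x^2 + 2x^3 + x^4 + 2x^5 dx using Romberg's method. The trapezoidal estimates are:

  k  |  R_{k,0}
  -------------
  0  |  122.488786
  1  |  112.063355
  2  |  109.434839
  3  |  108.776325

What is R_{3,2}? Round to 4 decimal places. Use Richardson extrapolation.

Richardson extrapolation on the trapezoidal column (denominator 4−1=3):
R_{2,1} = (4·109.434839 − 112.063355) / 3 = 108.558667
R_{3,1} = (4·108.776325 − 109.434839) / 3 = 108.556820
R_{3,2} = (16·108.556820 − 108.558667) / 15 = 108.556697

108.5567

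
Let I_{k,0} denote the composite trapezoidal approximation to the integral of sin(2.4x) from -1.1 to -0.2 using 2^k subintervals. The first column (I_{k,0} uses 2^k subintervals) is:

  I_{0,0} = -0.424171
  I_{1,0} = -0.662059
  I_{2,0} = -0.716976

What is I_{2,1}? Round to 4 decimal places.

-0.7353

Richardson extrapolation on the trapezoidal column (denominator 4−1=3):
I_{2,1} = -0.716976 + (-0.716976 − (-0.662059))/3 = -0.735282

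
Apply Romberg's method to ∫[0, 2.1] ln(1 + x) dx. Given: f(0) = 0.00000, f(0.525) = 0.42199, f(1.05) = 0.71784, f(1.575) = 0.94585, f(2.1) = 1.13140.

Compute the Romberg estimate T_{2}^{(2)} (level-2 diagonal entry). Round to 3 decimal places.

T_{0}^{(0)} (trapezoid, 1 panel, h=2.1000): 1.18797
T_{1}^{(0)} (trapezoid, 2 panels, h=1.0500): 1.34772
T_{2}^{(0)} (trapezoid, 4 panels, h=0.5250): 1.39197
T_{1}^{(1)} = 1.34772 + (1.34772 − 1.18797)/3 = 1.40097
T_{2}^{(1)} = 1.39197 + (1.39197 − 1.34772)/3 = 1.40672
T_{2}^{(2)} = 1.40672 + (1.40672 − 1.40097)/15 = 1.40710

1.407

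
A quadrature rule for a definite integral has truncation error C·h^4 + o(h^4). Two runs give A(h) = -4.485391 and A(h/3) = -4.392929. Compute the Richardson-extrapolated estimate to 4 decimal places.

Extrapolated value = (81·A(h/3) − A(h)) / (81 − 1)
= (81·(-4.392929) − (-4.485391)) / 80
= -351.341858 / 80 = -4.391773

-4.3918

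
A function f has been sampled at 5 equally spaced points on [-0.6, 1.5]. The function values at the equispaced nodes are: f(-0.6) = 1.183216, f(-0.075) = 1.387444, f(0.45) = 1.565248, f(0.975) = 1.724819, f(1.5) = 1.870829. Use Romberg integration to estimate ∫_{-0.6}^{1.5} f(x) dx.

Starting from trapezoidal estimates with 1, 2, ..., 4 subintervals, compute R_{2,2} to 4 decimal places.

3.2609

R_{0,0} (trapezoid, 1 panel, h=2.1000): 3.206747
R_{1,0} (trapezoid, 2 panels, h=1.0500): 3.246884
R_{2,0} (trapezoid, 4 panels, h=0.5250): 3.257380
R_{1,1} = 3.246884 + (3.246884 − 3.206747)/3 = 3.260263
R_{2,1} = 3.257380 + (3.257380 − 3.246884)/3 = 3.260879
R_{2,2} = 3.260879 + (3.260879 − 3.260263)/15 = 3.260920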